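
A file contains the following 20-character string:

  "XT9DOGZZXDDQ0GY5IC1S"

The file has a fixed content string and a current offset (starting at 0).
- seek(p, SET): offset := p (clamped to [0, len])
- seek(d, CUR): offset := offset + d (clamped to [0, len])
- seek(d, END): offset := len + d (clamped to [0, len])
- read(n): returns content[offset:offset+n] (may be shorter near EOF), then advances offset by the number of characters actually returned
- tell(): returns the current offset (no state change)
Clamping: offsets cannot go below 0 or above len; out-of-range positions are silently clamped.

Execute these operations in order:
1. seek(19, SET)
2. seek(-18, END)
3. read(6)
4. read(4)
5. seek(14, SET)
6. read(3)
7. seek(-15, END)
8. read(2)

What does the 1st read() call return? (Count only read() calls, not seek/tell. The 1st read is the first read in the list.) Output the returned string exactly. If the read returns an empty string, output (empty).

Answer: 9DOGZZ

Derivation:
After 1 (seek(19, SET)): offset=19
After 2 (seek(-18, END)): offset=2
After 3 (read(6)): returned '9DOGZZ', offset=8
After 4 (read(4)): returned 'XDDQ', offset=12
After 5 (seek(14, SET)): offset=14
After 6 (read(3)): returned 'Y5I', offset=17
After 7 (seek(-15, END)): offset=5
After 8 (read(2)): returned 'GZ', offset=7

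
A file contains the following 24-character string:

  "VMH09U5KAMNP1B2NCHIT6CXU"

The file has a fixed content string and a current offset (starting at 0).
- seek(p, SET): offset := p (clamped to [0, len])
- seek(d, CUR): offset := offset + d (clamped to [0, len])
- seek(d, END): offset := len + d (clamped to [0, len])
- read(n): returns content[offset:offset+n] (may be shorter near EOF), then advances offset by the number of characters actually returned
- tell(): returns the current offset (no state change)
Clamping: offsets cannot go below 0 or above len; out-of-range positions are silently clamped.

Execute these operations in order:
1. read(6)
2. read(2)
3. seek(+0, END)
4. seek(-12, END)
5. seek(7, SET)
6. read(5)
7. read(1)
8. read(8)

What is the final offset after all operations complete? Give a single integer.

After 1 (read(6)): returned 'VMH09U', offset=6
After 2 (read(2)): returned '5K', offset=8
After 3 (seek(+0, END)): offset=24
After 4 (seek(-12, END)): offset=12
After 5 (seek(7, SET)): offset=7
After 6 (read(5)): returned 'KAMNP', offset=12
After 7 (read(1)): returned '1', offset=13
After 8 (read(8)): returned 'B2NCHIT6', offset=21

Answer: 21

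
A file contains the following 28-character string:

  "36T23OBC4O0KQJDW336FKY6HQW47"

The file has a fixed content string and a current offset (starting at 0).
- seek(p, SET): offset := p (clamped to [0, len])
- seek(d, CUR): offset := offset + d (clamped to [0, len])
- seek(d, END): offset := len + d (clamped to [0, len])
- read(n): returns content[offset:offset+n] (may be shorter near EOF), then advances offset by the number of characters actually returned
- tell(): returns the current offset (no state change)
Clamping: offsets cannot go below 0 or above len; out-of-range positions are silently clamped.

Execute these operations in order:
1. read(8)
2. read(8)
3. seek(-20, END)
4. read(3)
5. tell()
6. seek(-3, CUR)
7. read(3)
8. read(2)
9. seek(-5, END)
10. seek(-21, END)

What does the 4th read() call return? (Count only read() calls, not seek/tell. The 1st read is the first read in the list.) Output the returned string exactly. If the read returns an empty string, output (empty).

After 1 (read(8)): returned '36T23OBC', offset=8
After 2 (read(8)): returned '4O0KQJDW', offset=16
After 3 (seek(-20, END)): offset=8
After 4 (read(3)): returned '4O0', offset=11
After 5 (tell()): offset=11
After 6 (seek(-3, CUR)): offset=8
After 7 (read(3)): returned '4O0', offset=11
After 8 (read(2)): returned 'KQ', offset=13
After 9 (seek(-5, END)): offset=23
After 10 (seek(-21, END)): offset=7

Answer: 4O0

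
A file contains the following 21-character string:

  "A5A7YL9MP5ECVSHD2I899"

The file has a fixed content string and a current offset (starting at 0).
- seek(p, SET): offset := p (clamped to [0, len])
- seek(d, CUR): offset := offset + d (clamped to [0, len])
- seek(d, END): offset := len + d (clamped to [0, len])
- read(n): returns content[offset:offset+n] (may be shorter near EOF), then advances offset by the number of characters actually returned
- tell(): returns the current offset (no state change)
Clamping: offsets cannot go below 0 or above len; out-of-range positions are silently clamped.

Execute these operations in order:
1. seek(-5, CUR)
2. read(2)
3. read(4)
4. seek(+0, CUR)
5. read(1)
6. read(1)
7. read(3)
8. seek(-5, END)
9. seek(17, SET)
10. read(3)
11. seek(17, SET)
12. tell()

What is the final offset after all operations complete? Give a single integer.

After 1 (seek(-5, CUR)): offset=0
After 2 (read(2)): returned 'A5', offset=2
After 3 (read(4)): returned 'A7YL', offset=6
After 4 (seek(+0, CUR)): offset=6
After 5 (read(1)): returned '9', offset=7
After 6 (read(1)): returned 'M', offset=8
After 7 (read(3)): returned 'P5E', offset=11
After 8 (seek(-5, END)): offset=16
After 9 (seek(17, SET)): offset=17
After 10 (read(3)): returned 'I89', offset=20
After 11 (seek(17, SET)): offset=17
After 12 (tell()): offset=17

Answer: 17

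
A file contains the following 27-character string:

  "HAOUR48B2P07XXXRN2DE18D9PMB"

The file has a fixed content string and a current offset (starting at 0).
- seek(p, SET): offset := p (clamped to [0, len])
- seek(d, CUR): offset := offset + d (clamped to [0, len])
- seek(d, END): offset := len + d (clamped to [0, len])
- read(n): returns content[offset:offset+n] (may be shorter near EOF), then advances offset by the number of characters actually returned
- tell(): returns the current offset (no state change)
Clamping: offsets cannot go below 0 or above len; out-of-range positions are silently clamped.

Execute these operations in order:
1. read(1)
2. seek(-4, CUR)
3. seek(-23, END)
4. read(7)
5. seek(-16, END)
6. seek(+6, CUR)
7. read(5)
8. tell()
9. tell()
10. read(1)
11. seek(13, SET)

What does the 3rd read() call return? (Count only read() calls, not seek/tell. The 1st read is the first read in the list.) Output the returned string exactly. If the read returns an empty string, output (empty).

Answer: 2DE18

Derivation:
After 1 (read(1)): returned 'H', offset=1
After 2 (seek(-4, CUR)): offset=0
After 3 (seek(-23, END)): offset=4
After 4 (read(7)): returned 'R48B2P0', offset=11
After 5 (seek(-16, END)): offset=11
After 6 (seek(+6, CUR)): offset=17
After 7 (read(5)): returned '2DE18', offset=22
After 8 (tell()): offset=22
After 9 (tell()): offset=22
After 10 (read(1)): returned 'D', offset=23
After 11 (seek(13, SET)): offset=13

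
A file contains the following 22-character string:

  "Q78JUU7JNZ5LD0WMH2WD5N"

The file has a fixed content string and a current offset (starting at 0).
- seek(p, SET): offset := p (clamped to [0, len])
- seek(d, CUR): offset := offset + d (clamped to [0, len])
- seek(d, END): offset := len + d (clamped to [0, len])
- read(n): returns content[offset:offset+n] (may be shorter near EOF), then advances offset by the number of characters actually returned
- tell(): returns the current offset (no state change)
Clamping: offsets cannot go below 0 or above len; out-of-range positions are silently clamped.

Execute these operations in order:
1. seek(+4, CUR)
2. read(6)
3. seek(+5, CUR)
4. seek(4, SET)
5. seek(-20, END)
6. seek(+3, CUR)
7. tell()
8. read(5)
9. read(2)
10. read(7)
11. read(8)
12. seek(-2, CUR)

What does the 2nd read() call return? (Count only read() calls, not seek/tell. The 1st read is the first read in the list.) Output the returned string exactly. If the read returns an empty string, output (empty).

After 1 (seek(+4, CUR)): offset=4
After 2 (read(6)): returned 'UU7JNZ', offset=10
After 3 (seek(+5, CUR)): offset=15
After 4 (seek(4, SET)): offset=4
After 5 (seek(-20, END)): offset=2
After 6 (seek(+3, CUR)): offset=5
After 7 (tell()): offset=5
After 8 (read(5)): returned 'U7JNZ', offset=10
After 9 (read(2)): returned '5L', offset=12
After 10 (read(7)): returned 'D0WMH2W', offset=19
After 11 (read(8)): returned 'D5N', offset=22
After 12 (seek(-2, CUR)): offset=20

Answer: U7JNZ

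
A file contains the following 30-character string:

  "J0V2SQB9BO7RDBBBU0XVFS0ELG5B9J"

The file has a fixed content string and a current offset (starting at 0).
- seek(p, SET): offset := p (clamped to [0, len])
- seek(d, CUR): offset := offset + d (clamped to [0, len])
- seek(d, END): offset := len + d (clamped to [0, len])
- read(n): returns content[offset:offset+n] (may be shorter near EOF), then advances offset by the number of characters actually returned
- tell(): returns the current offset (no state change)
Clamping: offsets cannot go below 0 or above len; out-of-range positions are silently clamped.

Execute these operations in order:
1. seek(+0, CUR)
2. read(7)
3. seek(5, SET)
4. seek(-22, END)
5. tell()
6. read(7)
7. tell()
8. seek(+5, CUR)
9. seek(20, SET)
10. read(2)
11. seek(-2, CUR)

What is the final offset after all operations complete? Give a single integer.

Answer: 20

Derivation:
After 1 (seek(+0, CUR)): offset=0
After 2 (read(7)): returned 'J0V2SQB', offset=7
After 3 (seek(5, SET)): offset=5
After 4 (seek(-22, END)): offset=8
After 5 (tell()): offset=8
After 6 (read(7)): returned 'BO7RDBB', offset=15
After 7 (tell()): offset=15
After 8 (seek(+5, CUR)): offset=20
After 9 (seek(20, SET)): offset=20
After 10 (read(2)): returned 'FS', offset=22
After 11 (seek(-2, CUR)): offset=20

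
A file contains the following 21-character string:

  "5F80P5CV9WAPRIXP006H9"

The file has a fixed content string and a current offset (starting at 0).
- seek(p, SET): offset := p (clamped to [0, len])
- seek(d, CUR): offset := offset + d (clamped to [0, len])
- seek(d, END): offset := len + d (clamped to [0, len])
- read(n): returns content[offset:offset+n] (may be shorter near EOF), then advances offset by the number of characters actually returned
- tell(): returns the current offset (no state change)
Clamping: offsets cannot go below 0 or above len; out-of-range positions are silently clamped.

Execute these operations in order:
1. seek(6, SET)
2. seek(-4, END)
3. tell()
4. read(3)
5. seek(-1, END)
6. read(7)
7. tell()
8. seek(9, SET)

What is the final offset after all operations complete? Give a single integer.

Answer: 9

Derivation:
After 1 (seek(6, SET)): offset=6
After 2 (seek(-4, END)): offset=17
After 3 (tell()): offset=17
After 4 (read(3)): returned '06H', offset=20
After 5 (seek(-1, END)): offset=20
After 6 (read(7)): returned '9', offset=21
After 7 (tell()): offset=21
After 8 (seek(9, SET)): offset=9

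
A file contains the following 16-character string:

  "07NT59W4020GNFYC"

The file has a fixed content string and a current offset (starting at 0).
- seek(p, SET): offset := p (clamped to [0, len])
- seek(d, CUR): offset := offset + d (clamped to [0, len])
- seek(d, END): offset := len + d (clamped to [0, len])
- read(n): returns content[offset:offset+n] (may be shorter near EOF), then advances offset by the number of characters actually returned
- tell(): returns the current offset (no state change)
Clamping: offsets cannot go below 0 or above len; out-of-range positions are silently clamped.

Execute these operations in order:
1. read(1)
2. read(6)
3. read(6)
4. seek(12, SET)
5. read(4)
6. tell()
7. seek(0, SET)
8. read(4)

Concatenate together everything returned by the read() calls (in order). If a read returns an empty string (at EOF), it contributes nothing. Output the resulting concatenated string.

After 1 (read(1)): returned '0', offset=1
After 2 (read(6)): returned '7NT59W', offset=7
After 3 (read(6)): returned '4020GN', offset=13
After 4 (seek(12, SET)): offset=12
After 5 (read(4)): returned 'NFYC', offset=16
After 6 (tell()): offset=16
After 7 (seek(0, SET)): offset=0
After 8 (read(4)): returned '07NT', offset=4

Answer: 07NT59W4020GNNFYC07NT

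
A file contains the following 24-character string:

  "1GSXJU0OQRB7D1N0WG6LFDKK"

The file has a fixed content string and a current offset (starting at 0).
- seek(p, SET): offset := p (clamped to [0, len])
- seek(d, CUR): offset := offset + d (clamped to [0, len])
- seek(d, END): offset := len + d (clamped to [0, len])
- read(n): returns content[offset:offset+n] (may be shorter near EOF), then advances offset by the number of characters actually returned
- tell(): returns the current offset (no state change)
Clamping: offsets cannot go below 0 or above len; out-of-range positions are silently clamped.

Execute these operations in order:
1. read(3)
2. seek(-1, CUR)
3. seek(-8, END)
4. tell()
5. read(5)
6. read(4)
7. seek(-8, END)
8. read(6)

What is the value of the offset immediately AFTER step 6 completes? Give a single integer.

Answer: 24

Derivation:
After 1 (read(3)): returned '1GS', offset=3
After 2 (seek(-1, CUR)): offset=2
After 3 (seek(-8, END)): offset=16
After 4 (tell()): offset=16
After 5 (read(5)): returned 'WG6LF', offset=21
After 6 (read(4)): returned 'DKK', offset=24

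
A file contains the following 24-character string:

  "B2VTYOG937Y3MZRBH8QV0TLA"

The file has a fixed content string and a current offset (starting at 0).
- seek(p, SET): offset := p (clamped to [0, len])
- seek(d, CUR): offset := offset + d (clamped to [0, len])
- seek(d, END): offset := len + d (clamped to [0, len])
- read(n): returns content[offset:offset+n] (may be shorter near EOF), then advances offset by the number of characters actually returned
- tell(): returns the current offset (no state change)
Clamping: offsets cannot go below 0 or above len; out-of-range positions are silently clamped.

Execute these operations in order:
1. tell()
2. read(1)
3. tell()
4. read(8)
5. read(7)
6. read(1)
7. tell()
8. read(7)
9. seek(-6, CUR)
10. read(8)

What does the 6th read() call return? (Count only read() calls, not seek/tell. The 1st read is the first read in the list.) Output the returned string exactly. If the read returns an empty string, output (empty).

Answer: QV0TLA

Derivation:
After 1 (tell()): offset=0
After 2 (read(1)): returned 'B', offset=1
After 3 (tell()): offset=1
After 4 (read(8)): returned '2VTYOG93', offset=9
After 5 (read(7)): returned '7Y3MZRB', offset=16
After 6 (read(1)): returned 'H', offset=17
After 7 (tell()): offset=17
After 8 (read(7)): returned '8QV0TLA', offset=24
After 9 (seek(-6, CUR)): offset=18
After 10 (read(8)): returned 'QV0TLA', offset=24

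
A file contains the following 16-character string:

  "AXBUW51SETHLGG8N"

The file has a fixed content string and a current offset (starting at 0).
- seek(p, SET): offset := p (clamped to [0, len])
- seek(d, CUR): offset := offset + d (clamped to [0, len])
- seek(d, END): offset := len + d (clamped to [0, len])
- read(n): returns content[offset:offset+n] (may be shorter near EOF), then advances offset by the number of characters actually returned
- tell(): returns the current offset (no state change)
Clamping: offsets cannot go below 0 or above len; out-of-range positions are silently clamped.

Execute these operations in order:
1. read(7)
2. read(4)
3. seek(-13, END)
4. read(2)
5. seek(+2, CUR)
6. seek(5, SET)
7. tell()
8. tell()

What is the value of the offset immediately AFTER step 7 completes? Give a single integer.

Answer: 5

Derivation:
After 1 (read(7)): returned 'AXBUW51', offset=7
After 2 (read(4)): returned 'SETH', offset=11
After 3 (seek(-13, END)): offset=3
After 4 (read(2)): returned 'UW', offset=5
After 5 (seek(+2, CUR)): offset=7
After 6 (seek(5, SET)): offset=5
After 7 (tell()): offset=5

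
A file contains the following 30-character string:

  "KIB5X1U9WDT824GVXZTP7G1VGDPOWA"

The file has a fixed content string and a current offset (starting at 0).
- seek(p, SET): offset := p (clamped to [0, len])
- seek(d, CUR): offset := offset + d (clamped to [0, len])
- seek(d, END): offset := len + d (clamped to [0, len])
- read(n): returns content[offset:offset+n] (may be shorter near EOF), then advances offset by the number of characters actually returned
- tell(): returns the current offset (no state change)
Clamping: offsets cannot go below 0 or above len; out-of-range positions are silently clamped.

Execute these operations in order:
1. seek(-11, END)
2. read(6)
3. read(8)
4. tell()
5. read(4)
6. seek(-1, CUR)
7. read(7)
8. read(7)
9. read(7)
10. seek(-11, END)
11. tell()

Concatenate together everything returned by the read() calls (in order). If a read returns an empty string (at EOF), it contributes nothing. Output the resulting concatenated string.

Answer: P7G1VGDPOWAA

Derivation:
After 1 (seek(-11, END)): offset=19
After 2 (read(6)): returned 'P7G1VG', offset=25
After 3 (read(8)): returned 'DPOWA', offset=30
After 4 (tell()): offset=30
After 5 (read(4)): returned '', offset=30
After 6 (seek(-1, CUR)): offset=29
After 7 (read(7)): returned 'A', offset=30
After 8 (read(7)): returned '', offset=30
After 9 (read(7)): returned '', offset=30
After 10 (seek(-11, END)): offset=19
After 11 (tell()): offset=19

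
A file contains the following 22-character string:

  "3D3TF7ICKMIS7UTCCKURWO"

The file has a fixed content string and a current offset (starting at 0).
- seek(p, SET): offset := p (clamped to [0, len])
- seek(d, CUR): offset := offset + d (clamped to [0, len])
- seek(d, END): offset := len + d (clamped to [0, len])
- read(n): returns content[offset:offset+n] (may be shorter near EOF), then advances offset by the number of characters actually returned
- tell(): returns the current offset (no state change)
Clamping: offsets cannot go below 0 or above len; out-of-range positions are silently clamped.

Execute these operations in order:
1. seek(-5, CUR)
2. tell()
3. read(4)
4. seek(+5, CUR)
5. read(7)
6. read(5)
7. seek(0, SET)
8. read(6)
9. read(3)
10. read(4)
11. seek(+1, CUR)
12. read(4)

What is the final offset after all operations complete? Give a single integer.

After 1 (seek(-5, CUR)): offset=0
After 2 (tell()): offset=0
After 3 (read(4)): returned '3D3T', offset=4
After 4 (seek(+5, CUR)): offset=9
After 5 (read(7)): returned 'MIS7UTC', offset=16
After 6 (read(5)): returned 'CKURW', offset=21
After 7 (seek(0, SET)): offset=0
After 8 (read(6)): returned '3D3TF7', offset=6
After 9 (read(3)): returned 'ICK', offset=9
After 10 (read(4)): returned 'MIS7', offset=13
After 11 (seek(+1, CUR)): offset=14
After 12 (read(4)): returned 'TCCK', offset=18

Answer: 18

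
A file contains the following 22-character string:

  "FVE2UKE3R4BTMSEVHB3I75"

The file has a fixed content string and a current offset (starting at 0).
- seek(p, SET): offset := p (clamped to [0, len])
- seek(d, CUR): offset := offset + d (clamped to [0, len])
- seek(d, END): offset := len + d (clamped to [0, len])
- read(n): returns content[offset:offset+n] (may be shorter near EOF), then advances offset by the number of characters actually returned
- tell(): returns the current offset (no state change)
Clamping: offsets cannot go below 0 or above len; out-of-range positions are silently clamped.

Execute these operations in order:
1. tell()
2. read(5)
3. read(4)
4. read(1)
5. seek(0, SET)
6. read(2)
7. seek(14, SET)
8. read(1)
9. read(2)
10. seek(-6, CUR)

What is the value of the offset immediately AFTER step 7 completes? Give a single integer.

After 1 (tell()): offset=0
After 2 (read(5)): returned 'FVE2U', offset=5
After 3 (read(4)): returned 'KE3R', offset=9
After 4 (read(1)): returned '4', offset=10
After 5 (seek(0, SET)): offset=0
After 6 (read(2)): returned 'FV', offset=2
After 7 (seek(14, SET)): offset=14

Answer: 14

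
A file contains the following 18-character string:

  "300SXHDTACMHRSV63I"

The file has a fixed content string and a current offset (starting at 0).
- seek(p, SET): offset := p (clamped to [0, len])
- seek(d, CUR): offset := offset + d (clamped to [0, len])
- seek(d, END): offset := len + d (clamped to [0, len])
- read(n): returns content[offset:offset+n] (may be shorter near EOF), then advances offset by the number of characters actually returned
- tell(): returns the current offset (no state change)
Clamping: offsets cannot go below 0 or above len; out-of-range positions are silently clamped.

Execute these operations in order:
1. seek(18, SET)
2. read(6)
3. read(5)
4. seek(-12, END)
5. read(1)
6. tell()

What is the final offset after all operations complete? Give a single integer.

After 1 (seek(18, SET)): offset=18
After 2 (read(6)): returned '', offset=18
After 3 (read(5)): returned '', offset=18
After 4 (seek(-12, END)): offset=6
After 5 (read(1)): returned 'D', offset=7
After 6 (tell()): offset=7

Answer: 7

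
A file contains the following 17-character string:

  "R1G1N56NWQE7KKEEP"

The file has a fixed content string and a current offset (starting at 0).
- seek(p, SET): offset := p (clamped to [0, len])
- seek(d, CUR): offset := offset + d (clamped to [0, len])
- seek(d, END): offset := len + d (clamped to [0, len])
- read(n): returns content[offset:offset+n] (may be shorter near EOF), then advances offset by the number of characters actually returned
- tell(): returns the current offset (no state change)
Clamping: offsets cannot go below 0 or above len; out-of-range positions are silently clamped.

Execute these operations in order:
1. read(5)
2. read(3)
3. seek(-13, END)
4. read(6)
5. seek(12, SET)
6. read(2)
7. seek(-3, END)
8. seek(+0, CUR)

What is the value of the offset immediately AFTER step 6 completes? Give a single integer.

Answer: 14

Derivation:
After 1 (read(5)): returned 'R1G1N', offset=5
After 2 (read(3)): returned '56N', offset=8
After 3 (seek(-13, END)): offset=4
After 4 (read(6)): returned 'N56NWQ', offset=10
After 5 (seek(12, SET)): offset=12
After 6 (read(2)): returned 'KK', offset=14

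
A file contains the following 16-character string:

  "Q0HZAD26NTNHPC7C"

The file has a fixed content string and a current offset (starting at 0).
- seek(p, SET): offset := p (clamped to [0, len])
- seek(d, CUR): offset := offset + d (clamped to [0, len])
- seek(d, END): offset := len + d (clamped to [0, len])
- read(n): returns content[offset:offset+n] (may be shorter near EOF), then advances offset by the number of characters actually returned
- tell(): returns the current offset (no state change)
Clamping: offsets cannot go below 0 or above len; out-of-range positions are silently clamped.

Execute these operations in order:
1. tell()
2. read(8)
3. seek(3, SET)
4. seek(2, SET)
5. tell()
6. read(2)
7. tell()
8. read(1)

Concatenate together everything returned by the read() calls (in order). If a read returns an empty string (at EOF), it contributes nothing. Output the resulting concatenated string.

After 1 (tell()): offset=0
After 2 (read(8)): returned 'Q0HZAD26', offset=8
After 3 (seek(3, SET)): offset=3
After 4 (seek(2, SET)): offset=2
After 5 (tell()): offset=2
After 6 (read(2)): returned 'HZ', offset=4
After 7 (tell()): offset=4
After 8 (read(1)): returned 'A', offset=5

Answer: Q0HZAD26HZA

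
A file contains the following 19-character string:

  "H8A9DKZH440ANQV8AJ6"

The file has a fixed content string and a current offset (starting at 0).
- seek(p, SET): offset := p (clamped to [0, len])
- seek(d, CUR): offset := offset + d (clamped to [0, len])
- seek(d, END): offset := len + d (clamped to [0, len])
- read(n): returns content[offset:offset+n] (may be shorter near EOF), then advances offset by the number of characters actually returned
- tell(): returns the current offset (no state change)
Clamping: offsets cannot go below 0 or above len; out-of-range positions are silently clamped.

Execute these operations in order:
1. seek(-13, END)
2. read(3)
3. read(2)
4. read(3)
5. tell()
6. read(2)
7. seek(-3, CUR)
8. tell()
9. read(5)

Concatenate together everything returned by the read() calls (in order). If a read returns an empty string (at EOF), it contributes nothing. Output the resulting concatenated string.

Answer: ZH440ANQV8QV8AJ

Derivation:
After 1 (seek(-13, END)): offset=6
After 2 (read(3)): returned 'ZH4', offset=9
After 3 (read(2)): returned '40', offset=11
After 4 (read(3)): returned 'ANQ', offset=14
After 5 (tell()): offset=14
After 6 (read(2)): returned 'V8', offset=16
After 7 (seek(-3, CUR)): offset=13
After 8 (tell()): offset=13
After 9 (read(5)): returned 'QV8AJ', offset=18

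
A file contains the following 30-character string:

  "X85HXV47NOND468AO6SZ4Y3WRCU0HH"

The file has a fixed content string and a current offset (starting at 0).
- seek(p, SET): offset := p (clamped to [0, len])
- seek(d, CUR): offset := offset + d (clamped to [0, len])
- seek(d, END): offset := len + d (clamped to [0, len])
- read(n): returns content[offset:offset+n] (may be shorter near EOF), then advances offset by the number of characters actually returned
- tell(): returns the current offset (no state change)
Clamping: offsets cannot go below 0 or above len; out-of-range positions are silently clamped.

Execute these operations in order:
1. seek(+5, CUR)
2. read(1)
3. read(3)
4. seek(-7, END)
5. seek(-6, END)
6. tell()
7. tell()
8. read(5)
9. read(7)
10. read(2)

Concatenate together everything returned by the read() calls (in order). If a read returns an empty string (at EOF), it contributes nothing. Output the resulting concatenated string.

Answer: V47NRCU0HH

Derivation:
After 1 (seek(+5, CUR)): offset=5
After 2 (read(1)): returned 'V', offset=6
After 3 (read(3)): returned '47N', offset=9
After 4 (seek(-7, END)): offset=23
After 5 (seek(-6, END)): offset=24
After 6 (tell()): offset=24
After 7 (tell()): offset=24
After 8 (read(5)): returned 'RCU0H', offset=29
After 9 (read(7)): returned 'H', offset=30
After 10 (read(2)): returned '', offset=30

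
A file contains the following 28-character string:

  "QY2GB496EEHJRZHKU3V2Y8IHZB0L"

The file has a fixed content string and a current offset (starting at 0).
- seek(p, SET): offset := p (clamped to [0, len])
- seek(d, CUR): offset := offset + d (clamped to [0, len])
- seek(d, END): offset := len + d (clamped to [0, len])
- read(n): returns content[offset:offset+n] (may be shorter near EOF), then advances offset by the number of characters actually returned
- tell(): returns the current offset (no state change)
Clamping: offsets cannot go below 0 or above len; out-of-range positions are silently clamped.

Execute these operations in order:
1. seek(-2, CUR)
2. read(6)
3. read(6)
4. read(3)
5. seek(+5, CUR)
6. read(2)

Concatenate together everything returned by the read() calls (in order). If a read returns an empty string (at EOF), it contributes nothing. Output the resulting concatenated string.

Answer: QY2GB496EEHJRZHY8

Derivation:
After 1 (seek(-2, CUR)): offset=0
After 2 (read(6)): returned 'QY2GB4', offset=6
After 3 (read(6)): returned '96EEHJ', offset=12
After 4 (read(3)): returned 'RZH', offset=15
After 5 (seek(+5, CUR)): offset=20
After 6 (read(2)): returned 'Y8', offset=22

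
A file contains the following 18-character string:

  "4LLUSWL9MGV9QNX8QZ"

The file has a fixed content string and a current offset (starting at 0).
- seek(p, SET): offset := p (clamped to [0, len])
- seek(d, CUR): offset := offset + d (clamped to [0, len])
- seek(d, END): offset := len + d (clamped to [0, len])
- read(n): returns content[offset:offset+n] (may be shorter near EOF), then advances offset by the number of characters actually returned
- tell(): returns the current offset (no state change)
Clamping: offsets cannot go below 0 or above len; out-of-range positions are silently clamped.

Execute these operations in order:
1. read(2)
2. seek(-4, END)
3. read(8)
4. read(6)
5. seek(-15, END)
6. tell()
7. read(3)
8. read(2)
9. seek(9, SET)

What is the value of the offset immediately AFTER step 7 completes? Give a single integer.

After 1 (read(2)): returned '4L', offset=2
After 2 (seek(-4, END)): offset=14
After 3 (read(8)): returned 'X8QZ', offset=18
After 4 (read(6)): returned '', offset=18
After 5 (seek(-15, END)): offset=3
After 6 (tell()): offset=3
After 7 (read(3)): returned 'USW', offset=6

Answer: 6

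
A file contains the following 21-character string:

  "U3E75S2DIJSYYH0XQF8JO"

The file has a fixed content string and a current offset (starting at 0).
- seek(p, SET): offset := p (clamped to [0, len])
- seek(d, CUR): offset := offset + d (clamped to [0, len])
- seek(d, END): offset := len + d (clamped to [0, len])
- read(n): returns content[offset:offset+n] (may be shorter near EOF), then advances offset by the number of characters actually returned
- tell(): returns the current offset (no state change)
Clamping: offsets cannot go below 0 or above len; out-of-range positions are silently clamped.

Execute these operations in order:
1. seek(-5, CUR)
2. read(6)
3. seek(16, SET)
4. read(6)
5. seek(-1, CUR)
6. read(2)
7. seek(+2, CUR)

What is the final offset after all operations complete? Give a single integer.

After 1 (seek(-5, CUR)): offset=0
After 2 (read(6)): returned 'U3E75S', offset=6
After 3 (seek(16, SET)): offset=16
After 4 (read(6)): returned 'QF8JO', offset=21
After 5 (seek(-1, CUR)): offset=20
After 6 (read(2)): returned 'O', offset=21
After 7 (seek(+2, CUR)): offset=21

Answer: 21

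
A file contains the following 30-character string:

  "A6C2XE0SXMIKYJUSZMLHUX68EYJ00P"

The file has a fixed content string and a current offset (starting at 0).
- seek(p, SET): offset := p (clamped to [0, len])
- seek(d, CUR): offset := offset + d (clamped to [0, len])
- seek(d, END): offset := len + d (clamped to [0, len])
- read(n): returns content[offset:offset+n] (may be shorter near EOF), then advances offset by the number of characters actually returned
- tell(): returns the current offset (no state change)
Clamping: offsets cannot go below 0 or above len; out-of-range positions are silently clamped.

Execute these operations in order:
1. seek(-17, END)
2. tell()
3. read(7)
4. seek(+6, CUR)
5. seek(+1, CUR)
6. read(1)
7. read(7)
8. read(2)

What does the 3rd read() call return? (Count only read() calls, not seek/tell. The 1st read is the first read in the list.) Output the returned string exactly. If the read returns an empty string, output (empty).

Answer: 0P

Derivation:
After 1 (seek(-17, END)): offset=13
After 2 (tell()): offset=13
After 3 (read(7)): returned 'JUSZMLH', offset=20
After 4 (seek(+6, CUR)): offset=26
After 5 (seek(+1, CUR)): offset=27
After 6 (read(1)): returned '0', offset=28
After 7 (read(7)): returned '0P', offset=30
After 8 (read(2)): returned '', offset=30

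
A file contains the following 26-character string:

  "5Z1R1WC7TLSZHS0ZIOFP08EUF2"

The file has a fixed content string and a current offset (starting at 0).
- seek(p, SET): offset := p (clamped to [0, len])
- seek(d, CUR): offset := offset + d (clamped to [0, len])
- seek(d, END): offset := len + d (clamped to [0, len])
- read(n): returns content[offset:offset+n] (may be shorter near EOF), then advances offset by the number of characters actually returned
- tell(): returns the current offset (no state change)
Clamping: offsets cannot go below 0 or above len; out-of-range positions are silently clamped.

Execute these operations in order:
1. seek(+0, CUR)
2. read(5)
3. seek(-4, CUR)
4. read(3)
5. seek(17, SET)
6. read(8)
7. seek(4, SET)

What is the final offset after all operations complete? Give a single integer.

Answer: 4

Derivation:
After 1 (seek(+0, CUR)): offset=0
After 2 (read(5)): returned '5Z1R1', offset=5
After 3 (seek(-4, CUR)): offset=1
After 4 (read(3)): returned 'Z1R', offset=4
After 5 (seek(17, SET)): offset=17
After 6 (read(8)): returned 'OFP08EUF', offset=25
After 7 (seek(4, SET)): offset=4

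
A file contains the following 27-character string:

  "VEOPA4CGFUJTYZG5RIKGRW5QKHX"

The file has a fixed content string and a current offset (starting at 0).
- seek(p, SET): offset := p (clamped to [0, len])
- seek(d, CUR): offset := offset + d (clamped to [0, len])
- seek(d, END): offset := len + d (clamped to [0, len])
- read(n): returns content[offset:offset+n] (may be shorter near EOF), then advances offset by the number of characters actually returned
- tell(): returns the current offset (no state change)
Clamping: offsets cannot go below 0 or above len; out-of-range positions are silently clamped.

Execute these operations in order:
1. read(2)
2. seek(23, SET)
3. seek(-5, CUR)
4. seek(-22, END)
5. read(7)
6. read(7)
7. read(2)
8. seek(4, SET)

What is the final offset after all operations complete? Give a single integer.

Answer: 4

Derivation:
After 1 (read(2)): returned 'VE', offset=2
After 2 (seek(23, SET)): offset=23
After 3 (seek(-5, CUR)): offset=18
After 4 (seek(-22, END)): offset=5
After 5 (read(7)): returned '4CGFUJT', offset=12
After 6 (read(7)): returned 'YZG5RIK', offset=19
After 7 (read(2)): returned 'GR', offset=21
After 8 (seek(4, SET)): offset=4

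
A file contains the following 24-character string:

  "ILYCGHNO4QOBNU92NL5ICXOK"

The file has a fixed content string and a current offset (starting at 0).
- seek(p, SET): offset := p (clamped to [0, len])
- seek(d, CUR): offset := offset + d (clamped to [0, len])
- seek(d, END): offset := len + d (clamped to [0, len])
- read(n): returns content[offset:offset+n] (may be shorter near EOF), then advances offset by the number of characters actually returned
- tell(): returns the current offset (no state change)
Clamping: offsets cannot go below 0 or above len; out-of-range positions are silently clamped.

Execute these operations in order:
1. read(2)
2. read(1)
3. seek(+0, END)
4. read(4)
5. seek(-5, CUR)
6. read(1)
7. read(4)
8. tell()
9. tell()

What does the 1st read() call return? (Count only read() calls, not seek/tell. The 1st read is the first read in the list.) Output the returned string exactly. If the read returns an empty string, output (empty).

Answer: IL

Derivation:
After 1 (read(2)): returned 'IL', offset=2
After 2 (read(1)): returned 'Y', offset=3
After 3 (seek(+0, END)): offset=24
After 4 (read(4)): returned '', offset=24
After 5 (seek(-5, CUR)): offset=19
After 6 (read(1)): returned 'I', offset=20
After 7 (read(4)): returned 'CXOK', offset=24
After 8 (tell()): offset=24
After 9 (tell()): offset=24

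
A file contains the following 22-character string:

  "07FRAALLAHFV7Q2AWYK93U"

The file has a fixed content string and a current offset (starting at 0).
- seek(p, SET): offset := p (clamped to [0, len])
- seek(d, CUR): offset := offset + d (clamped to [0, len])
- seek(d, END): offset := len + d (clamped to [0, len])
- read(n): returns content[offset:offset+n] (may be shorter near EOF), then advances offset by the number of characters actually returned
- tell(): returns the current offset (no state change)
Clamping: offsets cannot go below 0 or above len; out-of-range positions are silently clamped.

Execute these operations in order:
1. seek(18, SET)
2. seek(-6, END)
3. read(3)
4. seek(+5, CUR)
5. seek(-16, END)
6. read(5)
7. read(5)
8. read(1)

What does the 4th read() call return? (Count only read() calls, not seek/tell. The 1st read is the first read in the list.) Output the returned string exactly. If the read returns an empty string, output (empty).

After 1 (seek(18, SET)): offset=18
After 2 (seek(-6, END)): offset=16
After 3 (read(3)): returned 'WYK', offset=19
After 4 (seek(+5, CUR)): offset=22
After 5 (seek(-16, END)): offset=6
After 6 (read(5)): returned 'LLAHF', offset=11
After 7 (read(5)): returned 'V7Q2A', offset=16
After 8 (read(1)): returned 'W', offset=17

Answer: W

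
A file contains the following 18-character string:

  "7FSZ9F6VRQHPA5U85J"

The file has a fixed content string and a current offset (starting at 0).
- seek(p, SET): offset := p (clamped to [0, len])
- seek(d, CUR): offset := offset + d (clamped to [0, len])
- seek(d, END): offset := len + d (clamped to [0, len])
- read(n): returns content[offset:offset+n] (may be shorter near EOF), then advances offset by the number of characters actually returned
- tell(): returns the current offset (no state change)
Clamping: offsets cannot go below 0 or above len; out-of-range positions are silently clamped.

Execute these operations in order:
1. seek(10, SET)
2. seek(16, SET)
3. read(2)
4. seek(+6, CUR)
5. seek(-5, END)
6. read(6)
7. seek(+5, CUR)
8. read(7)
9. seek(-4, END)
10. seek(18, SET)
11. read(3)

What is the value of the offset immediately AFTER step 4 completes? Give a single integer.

Answer: 18

Derivation:
After 1 (seek(10, SET)): offset=10
After 2 (seek(16, SET)): offset=16
After 3 (read(2)): returned '5J', offset=18
After 4 (seek(+6, CUR)): offset=18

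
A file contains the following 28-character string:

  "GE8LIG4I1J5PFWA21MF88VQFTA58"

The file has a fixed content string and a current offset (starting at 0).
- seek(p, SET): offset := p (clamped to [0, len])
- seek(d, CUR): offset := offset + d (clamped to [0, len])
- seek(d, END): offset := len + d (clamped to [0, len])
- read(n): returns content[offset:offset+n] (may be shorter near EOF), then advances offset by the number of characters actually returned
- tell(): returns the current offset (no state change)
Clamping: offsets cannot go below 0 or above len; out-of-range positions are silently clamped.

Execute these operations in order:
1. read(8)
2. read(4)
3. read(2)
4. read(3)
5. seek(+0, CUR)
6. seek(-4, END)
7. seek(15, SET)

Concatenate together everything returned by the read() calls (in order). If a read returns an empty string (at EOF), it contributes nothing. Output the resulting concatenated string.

Answer: GE8LIG4I1J5PFWA21

Derivation:
After 1 (read(8)): returned 'GE8LIG4I', offset=8
After 2 (read(4)): returned '1J5P', offset=12
After 3 (read(2)): returned 'FW', offset=14
After 4 (read(3)): returned 'A21', offset=17
After 5 (seek(+0, CUR)): offset=17
After 6 (seek(-4, END)): offset=24
After 7 (seek(15, SET)): offset=15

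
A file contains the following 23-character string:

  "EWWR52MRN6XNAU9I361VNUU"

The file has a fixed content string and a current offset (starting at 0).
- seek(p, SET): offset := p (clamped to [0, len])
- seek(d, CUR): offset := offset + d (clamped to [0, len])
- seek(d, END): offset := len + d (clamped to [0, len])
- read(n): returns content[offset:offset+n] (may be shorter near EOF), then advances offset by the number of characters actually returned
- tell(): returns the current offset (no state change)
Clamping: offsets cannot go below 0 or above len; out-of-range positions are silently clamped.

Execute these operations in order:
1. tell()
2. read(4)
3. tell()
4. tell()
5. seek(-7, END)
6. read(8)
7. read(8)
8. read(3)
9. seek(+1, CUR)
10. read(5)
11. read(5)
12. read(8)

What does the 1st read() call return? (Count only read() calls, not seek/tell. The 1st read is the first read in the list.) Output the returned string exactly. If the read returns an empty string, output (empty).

Answer: EWWR

Derivation:
After 1 (tell()): offset=0
After 2 (read(4)): returned 'EWWR', offset=4
After 3 (tell()): offset=4
After 4 (tell()): offset=4
After 5 (seek(-7, END)): offset=16
After 6 (read(8)): returned '361VNUU', offset=23
After 7 (read(8)): returned '', offset=23
After 8 (read(3)): returned '', offset=23
After 9 (seek(+1, CUR)): offset=23
After 10 (read(5)): returned '', offset=23
After 11 (read(5)): returned '', offset=23
After 12 (read(8)): returned '', offset=23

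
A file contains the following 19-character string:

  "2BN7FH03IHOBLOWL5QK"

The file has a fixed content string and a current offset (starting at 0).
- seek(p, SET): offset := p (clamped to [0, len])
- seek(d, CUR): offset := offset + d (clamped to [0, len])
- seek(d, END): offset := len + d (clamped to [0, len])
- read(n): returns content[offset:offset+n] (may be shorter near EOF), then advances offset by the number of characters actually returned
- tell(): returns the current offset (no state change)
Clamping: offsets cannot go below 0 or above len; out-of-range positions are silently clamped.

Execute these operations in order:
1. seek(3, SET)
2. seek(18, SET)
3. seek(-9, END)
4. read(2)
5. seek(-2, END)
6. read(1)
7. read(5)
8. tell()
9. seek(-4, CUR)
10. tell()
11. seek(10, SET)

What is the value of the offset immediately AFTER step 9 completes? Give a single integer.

Answer: 15

Derivation:
After 1 (seek(3, SET)): offset=3
After 2 (seek(18, SET)): offset=18
After 3 (seek(-9, END)): offset=10
After 4 (read(2)): returned 'OB', offset=12
After 5 (seek(-2, END)): offset=17
After 6 (read(1)): returned 'Q', offset=18
After 7 (read(5)): returned 'K', offset=19
After 8 (tell()): offset=19
After 9 (seek(-4, CUR)): offset=15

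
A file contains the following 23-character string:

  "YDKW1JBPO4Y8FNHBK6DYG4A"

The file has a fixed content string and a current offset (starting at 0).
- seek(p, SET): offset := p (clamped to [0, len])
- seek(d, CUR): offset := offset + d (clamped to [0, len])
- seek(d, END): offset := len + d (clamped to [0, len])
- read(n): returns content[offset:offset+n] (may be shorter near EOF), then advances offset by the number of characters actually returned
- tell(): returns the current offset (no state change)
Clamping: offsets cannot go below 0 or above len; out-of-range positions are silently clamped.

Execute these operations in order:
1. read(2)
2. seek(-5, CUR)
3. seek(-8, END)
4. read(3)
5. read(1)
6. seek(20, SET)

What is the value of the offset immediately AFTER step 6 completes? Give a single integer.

After 1 (read(2)): returned 'YD', offset=2
After 2 (seek(-5, CUR)): offset=0
After 3 (seek(-8, END)): offset=15
After 4 (read(3)): returned 'BK6', offset=18
After 5 (read(1)): returned 'D', offset=19
After 6 (seek(20, SET)): offset=20

Answer: 20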